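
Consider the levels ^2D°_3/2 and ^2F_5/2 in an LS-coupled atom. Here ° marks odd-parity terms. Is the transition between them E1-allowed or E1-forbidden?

Reading off the term symbols: S 1/2→1/2, L 2→3, J 3/2→5/2, parity odd→even.
ΔJ = 0, ±1 (not J=0↔0): J: 3/2 → 5/2, ΔJ = +1 — ok.
Parity must change: odd → even — ok.
ΔS = 0: S: 1/2 → 1/2 — ok.
ΔL = 0, ±1 (not L=0↔0): L: 2 → 3, ΔL = +1 — ok.
All four E1 rules are satisfied.

allowed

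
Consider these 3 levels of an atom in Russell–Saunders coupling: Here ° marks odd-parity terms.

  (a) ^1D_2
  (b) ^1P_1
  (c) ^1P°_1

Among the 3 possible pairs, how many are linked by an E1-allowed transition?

2

(a)–(b): forbidden (parity).
(a)–(c): allowed.
(b)–(c): allowed.
Allowed pairs: 2 of 3.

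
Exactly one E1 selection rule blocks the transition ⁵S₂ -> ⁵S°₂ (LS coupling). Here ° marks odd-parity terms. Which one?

Initial level: S=2, L=0, J=2, parity even. Final level: S=2, L=0, J=2, parity odd.
Parity must change: even → odd — satisfied.
ΔS = 0: S: 2 → 2 — satisfied.
ΔL = 0, ±1 (not L=0↔0): L: 0 → 0, ΔL = +0 — violated.
ΔJ = 0, ±1 (not J=0↔0): J: 2 → 2, ΔJ = +0 — satisfied.

the L=0 ↔ L=0 exclusion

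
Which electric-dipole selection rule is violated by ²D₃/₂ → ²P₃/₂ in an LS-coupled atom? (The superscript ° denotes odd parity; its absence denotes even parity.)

parity

Initial level: S=1/2, L=2, J=3/2, parity even. Final level: S=1/2, L=1, J=3/2, parity even.
Parity must change: even → even — fails.
ΔS = 0: S: 1/2 → 1/2 — ok.
ΔJ = 0, ±1 (not J=0↔0): J: 3/2 → 3/2, ΔJ = +0 — ok.
ΔL = 0, ±1 (not L=0↔0): L: 2 → 1, ΔL = -1 — ok.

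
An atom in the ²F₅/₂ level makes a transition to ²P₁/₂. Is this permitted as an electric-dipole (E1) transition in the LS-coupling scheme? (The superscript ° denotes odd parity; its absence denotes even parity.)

Initial level: S=1/2, L=3, J=5/2, parity even. Final level: S=1/2, L=1, J=1/2, parity even.
Parity must change: even → even — fails.
ΔS = 0: S: 1/2 → 1/2 — ok.
ΔL = 0, ±1 (not L=0↔0): L: 3 → 1, ΔL = -2 — fails.
ΔJ = 0, ±1 (not J=0↔0): J: 5/2 → 1/2, ΔJ = -2 — fails.
Rule(s) violated: parity, ΔL, ΔJ.

forbidden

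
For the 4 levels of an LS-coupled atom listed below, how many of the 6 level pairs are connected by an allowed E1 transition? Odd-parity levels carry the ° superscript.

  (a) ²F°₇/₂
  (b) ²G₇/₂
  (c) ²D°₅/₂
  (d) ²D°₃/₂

1

(a)–(b): allowed.
(a)–(c): forbidden (parity).
(a)–(d): forbidden (parity, ΔJ).
(b)–(c): forbidden (ΔL).
(b)–(d): forbidden (ΔL, ΔJ).
(c)–(d): forbidden (parity).
Allowed pairs: 1 of 6.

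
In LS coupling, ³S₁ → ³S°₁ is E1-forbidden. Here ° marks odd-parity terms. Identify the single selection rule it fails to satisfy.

the L=0 ↔ L=0 exclusion

Reading off the term symbols: S 1→1, L 0→0, J 1→1, parity even→odd.
Parity must change: even → odd — passes.
ΔS = 0: S: 1 → 1 — passes.
ΔL = 0, ±1 (not L=0↔0): L: 0 → 0, ΔL = +0 — fails.
ΔJ = 0, ±1 (not J=0↔0): J: 1 → 1, ΔJ = +0 — passes.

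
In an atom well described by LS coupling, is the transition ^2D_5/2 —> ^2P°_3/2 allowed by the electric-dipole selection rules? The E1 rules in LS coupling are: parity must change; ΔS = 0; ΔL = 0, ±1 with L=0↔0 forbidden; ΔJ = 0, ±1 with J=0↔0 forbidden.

allowed

Parity must change: even → odd — passes.
ΔS = 0: S: 1/2 → 1/2 — passes.
ΔL = 0, ±1 (not L=0↔0): L: 2 → 1, ΔL = -1 — passes.
ΔJ = 0, ±1 (not J=0↔0): J: 5/2 → 3/2, ΔJ = -1 — passes.
All four E1 rules are satisfied.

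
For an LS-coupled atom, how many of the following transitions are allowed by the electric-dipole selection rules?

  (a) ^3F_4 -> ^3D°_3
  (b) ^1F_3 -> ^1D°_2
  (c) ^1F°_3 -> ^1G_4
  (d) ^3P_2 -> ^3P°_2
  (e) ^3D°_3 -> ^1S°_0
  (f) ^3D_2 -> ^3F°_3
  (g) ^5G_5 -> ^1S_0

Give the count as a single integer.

(a) allowed
(b) allowed
(c) allowed
(d) allowed
(e) forbidden (parity, ΔS, ΔL, ΔJ fail)
(f) allowed
(g) forbidden (parity, ΔS, ΔL, ΔJ fail)
Total allowed: 5 of 7.

5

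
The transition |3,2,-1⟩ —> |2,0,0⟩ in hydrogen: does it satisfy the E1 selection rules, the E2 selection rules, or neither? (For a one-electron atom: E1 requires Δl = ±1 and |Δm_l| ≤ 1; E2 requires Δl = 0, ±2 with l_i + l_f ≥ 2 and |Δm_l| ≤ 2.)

E2

Δl = 0 − 2 = -2; l_i + l_f = 2.
Δm_l = +1.
E1 (Δl = ±1, |Δm_l| ≤ 1): not satisfied.
E2 (Δl = 0,±2, l_i+l_f ≥ 2, |Δm_l| ≤ 2): satisfied.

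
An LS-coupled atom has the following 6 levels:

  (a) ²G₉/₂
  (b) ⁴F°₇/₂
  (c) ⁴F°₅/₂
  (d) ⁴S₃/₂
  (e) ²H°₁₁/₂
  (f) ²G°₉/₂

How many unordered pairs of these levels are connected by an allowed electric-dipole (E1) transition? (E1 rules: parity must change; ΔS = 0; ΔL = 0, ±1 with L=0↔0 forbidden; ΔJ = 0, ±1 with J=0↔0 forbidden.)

2

(a)–(b): forbidden (ΔS).
(a)–(c): forbidden (ΔS, ΔJ).
(a)–(d): forbidden (parity, ΔS, ΔL, ΔJ).
(a)–(e): allowed.
(a)–(f): allowed.
(b)–(c): forbidden (parity).
(b)–(d): forbidden (ΔL, ΔJ).
(b)–(e): forbidden (parity, ΔS, ΔL, ΔJ).
(b)–(f): forbidden (parity, ΔS).
(c)–(d): forbidden (ΔL).
(c)–(e): forbidden (parity, ΔS, ΔL, ΔJ).
(c)–(f): forbidden (parity, ΔS, ΔJ).
(d)–(e): forbidden (ΔS, ΔL, ΔJ).
(d)–(f): forbidden (ΔS, ΔL, ΔJ).
(e)–(f): forbidden (parity).
Allowed pairs: 2 of 15.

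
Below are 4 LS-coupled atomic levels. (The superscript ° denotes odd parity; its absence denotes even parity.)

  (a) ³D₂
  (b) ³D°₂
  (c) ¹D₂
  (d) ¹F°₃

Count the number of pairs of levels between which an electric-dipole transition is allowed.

(a)–(b): allowed.
(a)–(c): forbidden (parity, ΔS).
(a)–(d): forbidden (ΔS).
(b)–(c): forbidden (ΔS).
(b)–(d): forbidden (parity, ΔS).
(c)–(d): allowed.
Allowed pairs: 2 of 6.

2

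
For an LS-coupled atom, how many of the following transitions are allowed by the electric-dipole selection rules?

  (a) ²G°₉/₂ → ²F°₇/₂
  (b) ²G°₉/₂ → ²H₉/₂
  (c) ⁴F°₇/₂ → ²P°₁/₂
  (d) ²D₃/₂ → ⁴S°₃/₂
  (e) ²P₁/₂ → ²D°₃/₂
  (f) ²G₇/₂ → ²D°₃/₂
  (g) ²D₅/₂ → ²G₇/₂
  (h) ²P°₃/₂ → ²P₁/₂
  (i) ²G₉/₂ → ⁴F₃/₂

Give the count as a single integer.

3

(a) forbidden (parity fails)
(b) allowed
(c) forbidden (parity, ΔS, ΔL, ΔJ fail)
(d) forbidden (ΔS, ΔL fail)
(e) allowed
(f) forbidden (ΔL, ΔJ fail)
(g) forbidden (parity, ΔL fail)
(h) allowed
(i) forbidden (parity, ΔS, ΔJ fail)
Total allowed: 3 of 9.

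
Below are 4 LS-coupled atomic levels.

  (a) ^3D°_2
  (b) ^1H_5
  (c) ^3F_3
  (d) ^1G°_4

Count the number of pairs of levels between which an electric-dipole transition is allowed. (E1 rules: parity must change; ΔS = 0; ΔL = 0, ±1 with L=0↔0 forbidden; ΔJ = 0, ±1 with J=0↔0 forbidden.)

(a)–(b): forbidden (ΔS, ΔL, ΔJ).
(a)–(c): allowed.
(a)–(d): forbidden (parity, ΔS, ΔL, ΔJ).
(b)–(c): forbidden (parity, ΔS, ΔL, ΔJ).
(b)–(d): allowed.
(c)–(d): forbidden (ΔS).
Allowed pairs: 2 of 6.

2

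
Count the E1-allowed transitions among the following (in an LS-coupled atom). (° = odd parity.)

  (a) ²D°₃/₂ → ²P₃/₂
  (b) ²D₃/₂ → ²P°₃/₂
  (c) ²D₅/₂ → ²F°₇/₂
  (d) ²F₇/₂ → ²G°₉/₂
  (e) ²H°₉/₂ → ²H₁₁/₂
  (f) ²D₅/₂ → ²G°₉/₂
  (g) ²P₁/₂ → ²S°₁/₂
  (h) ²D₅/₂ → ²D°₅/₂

7

(a) allowed
(b) allowed
(c) allowed
(d) allowed
(e) allowed
(f) forbidden (ΔL, ΔJ fail)
(g) allowed
(h) allowed
Total allowed: 7 of 8.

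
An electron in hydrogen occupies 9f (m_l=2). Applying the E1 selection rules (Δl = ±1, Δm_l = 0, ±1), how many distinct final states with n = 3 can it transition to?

E1 requires Δl = ±1, so l_f ∈ {2, 4}; with 0 ≤ l_f ≤ n_f−1 = 2, the allowed l_f values are {2}.
For l_f = 2: m_f ∈ {m_i−1, m_i, m_i+1} ∩ [−2, 2] = {1, 2} → 2 states.
Total: 2.

2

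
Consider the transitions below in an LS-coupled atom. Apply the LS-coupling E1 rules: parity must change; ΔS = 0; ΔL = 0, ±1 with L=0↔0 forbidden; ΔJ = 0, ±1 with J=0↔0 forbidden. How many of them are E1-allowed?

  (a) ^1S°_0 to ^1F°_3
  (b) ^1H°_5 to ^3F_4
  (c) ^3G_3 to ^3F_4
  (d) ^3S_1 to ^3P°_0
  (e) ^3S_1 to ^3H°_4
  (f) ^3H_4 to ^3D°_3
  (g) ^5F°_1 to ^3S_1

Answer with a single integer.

1

(a) forbidden (parity, ΔL, ΔJ fail)
(b) forbidden (ΔS, ΔL fail)
(c) forbidden (parity fails)
(d) allowed
(e) forbidden (ΔL, ΔJ fail)
(f) forbidden (ΔL fails)
(g) forbidden (ΔS, ΔL fail)
Total allowed: 1 of 7.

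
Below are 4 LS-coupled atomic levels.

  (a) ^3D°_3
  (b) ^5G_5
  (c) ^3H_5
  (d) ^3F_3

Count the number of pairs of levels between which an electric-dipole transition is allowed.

(a)–(b): forbidden (ΔS, ΔL, ΔJ).
(a)–(c): forbidden (ΔL, ΔJ).
(a)–(d): allowed.
(b)–(c): forbidden (parity, ΔS).
(b)–(d): forbidden (parity, ΔS, ΔJ).
(c)–(d): forbidden (parity, ΔL, ΔJ).
Allowed pairs: 1 of 6.

1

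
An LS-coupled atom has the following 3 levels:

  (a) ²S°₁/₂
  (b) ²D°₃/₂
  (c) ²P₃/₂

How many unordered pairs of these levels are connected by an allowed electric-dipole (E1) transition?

(a)–(b): forbidden (parity, ΔL).
(a)–(c): allowed.
(b)–(c): allowed.
Allowed pairs: 2 of 3.

2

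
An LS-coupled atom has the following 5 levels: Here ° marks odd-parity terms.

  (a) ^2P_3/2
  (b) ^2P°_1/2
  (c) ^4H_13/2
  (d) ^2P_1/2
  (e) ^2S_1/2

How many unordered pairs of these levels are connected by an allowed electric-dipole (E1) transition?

3

(a)–(b): allowed.
(a)–(c): forbidden (parity, ΔS, ΔL, ΔJ).
(a)–(d): forbidden (parity).
(a)–(e): forbidden (parity).
(b)–(c): forbidden (ΔS, ΔL, ΔJ).
(b)–(d): allowed.
(b)–(e): allowed.
(c)–(d): forbidden (parity, ΔS, ΔL, ΔJ).
(c)–(e): forbidden (parity, ΔS, ΔL, ΔJ).
(d)–(e): forbidden (parity).
Allowed pairs: 3 of 10.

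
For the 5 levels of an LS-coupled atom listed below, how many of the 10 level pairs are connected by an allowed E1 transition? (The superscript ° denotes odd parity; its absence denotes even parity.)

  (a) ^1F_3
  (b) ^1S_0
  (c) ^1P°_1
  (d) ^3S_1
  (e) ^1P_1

2

(a)–(b): forbidden (parity, ΔL, ΔJ).
(a)–(c): forbidden (ΔL, ΔJ).
(a)–(d): forbidden (parity, ΔS, ΔL, ΔJ).
(a)–(e): forbidden (parity, ΔL, ΔJ).
(b)–(c): allowed.
(b)–(d): forbidden (parity, ΔS, ΔL).
(b)–(e): forbidden (parity).
(c)–(d): forbidden (ΔS).
(c)–(e): allowed.
(d)–(e): forbidden (parity, ΔS).
Allowed pairs: 2 of 10.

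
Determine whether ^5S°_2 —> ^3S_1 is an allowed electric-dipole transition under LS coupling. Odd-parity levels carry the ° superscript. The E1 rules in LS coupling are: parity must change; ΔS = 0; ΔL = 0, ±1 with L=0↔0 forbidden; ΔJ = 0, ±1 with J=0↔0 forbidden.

forbidden

Reading off the term symbols: S 2→1, L 0→0, J 2→1, parity odd→even.
Parity must change: odd → even — ok.
ΔS = 0: S: 2 → 1 — fails.
ΔL = 0, ±1 (not L=0↔0): L: 0 → 0, ΔL = +0 — fails.
ΔJ = 0, ±1 (not J=0↔0): J: 2 → 1, ΔJ = -1 — ok.
Rule(s) violated: ΔS, ΔL.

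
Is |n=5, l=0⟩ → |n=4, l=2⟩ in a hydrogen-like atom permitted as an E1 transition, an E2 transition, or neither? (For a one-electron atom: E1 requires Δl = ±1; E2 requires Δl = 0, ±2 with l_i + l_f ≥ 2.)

E2

Δl = 2 − 0 = +2; l_i + l_f = 2.
E1 (Δl = ±1): not satisfied.
E2 (Δl = 0,±2, l_i+l_f ≥ 2): satisfied.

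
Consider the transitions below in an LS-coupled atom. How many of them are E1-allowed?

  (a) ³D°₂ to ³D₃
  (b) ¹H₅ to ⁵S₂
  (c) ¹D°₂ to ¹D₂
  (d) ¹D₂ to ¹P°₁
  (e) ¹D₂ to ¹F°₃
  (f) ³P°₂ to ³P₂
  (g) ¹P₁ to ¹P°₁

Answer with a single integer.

6

(a) allowed
(b) forbidden (parity, ΔS, ΔL, ΔJ fail)
(c) allowed
(d) allowed
(e) allowed
(f) allowed
(g) allowed
Total allowed: 6 of 7.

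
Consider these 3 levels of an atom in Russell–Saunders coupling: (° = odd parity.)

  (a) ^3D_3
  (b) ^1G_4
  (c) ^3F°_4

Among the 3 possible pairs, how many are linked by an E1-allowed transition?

(a)–(b): forbidden (parity, ΔS, ΔL).
(a)–(c): allowed.
(b)–(c): forbidden (ΔS).
Allowed pairs: 1 of 3.

1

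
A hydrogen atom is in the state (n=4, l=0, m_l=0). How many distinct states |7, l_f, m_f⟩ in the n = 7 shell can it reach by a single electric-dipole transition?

E1 requires Δl = ±1, so l_f ∈ {-1, 1}; with 0 ≤ l_f ≤ n_f−1 = 6, the allowed l_f values are {1}.
For l_f = 1: m_f ∈ {m_i−1, m_i, m_i+1} ∩ [−1, 1] = {-1, 0, 1} → 3 states.
Total: 3.

3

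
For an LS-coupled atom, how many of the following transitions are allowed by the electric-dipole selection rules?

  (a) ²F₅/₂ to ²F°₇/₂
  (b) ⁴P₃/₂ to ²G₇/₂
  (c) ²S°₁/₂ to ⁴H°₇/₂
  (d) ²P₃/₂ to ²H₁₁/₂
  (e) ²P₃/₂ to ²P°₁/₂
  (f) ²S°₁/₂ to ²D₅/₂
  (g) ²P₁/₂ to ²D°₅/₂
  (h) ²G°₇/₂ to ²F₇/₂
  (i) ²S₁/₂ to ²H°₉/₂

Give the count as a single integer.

(a) allowed
(b) forbidden (parity, ΔS, ΔL, ΔJ fail)
(c) forbidden (parity, ΔS, ΔL, ΔJ fail)
(d) forbidden (parity, ΔL, ΔJ fail)
(e) allowed
(f) forbidden (ΔL, ΔJ fail)
(g) forbidden (ΔJ fails)
(h) allowed
(i) forbidden (ΔL, ΔJ fail)
Total allowed: 3 of 9.

3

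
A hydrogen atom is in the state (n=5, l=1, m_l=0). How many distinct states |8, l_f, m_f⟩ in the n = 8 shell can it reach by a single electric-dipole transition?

E1 requires Δl = ±1, so l_f ∈ {0, 2}; with 0 ≤ l_f ≤ n_f−1 = 7, the allowed l_f values are {0, 2}.
For l_f = 0: m_f ∈ {m_i−1, m_i, m_i+1} ∩ [−0, 0] = {0} → 1 state.
For l_f = 2: m_f ∈ {m_i−1, m_i, m_i+1} ∩ [−2, 2] = {-1, 0, 1} → 3 states.
Total: 4.

4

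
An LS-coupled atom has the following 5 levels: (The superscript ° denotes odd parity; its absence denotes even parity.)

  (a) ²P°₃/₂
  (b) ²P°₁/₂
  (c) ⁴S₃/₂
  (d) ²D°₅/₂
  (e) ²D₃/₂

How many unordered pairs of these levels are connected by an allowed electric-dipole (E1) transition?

3

(a)–(b): forbidden (parity).
(a)–(c): forbidden (ΔS).
(a)–(d): forbidden (parity).
(a)–(e): allowed.
(b)–(c): forbidden (ΔS).
(b)–(d): forbidden (parity, ΔJ).
(b)–(e): allowed.
(c)–(d): forbidden (ΔS, ΔL).
(c)–(e): forbidden (parity, ΔS, ΔL).
(d)–(e): allowed.
Allowed pairs: 3 of 10.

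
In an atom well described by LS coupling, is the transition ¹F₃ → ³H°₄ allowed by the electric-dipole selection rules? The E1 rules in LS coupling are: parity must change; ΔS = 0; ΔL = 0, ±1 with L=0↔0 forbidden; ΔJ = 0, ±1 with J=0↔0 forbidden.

Parity must change: even → odd — passes.
ΔS = 0: S: 0 → 1 — fails.
ΔL = 0, ±1 (not L=0↔0): L: 3 → 5, ΔL = +2 — fails.
ΔJ = 0, ±1 (not J=0↔0): J: 3 → 4, ΔJ = +1 — passes.
Rule(s) violated: ΔS, ΔL.

forbidden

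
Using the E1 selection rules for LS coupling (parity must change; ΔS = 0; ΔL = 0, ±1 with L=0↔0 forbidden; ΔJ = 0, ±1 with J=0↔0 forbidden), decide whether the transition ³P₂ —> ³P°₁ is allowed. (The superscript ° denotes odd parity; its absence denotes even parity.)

allowed

Parity must change: even → odd — ✓.
ΔS = 0: S: 1 → 1 — ✓.
ΔL = 0, ±1 (not L=0↔0): L: 1 → 1, ΔL = +0 — ✓.
ΔJ = 0, ±1 (not J=0↔0): J: 2 → 1, ΔJ = -1 — ✓.
All four E1 rules are satisfied.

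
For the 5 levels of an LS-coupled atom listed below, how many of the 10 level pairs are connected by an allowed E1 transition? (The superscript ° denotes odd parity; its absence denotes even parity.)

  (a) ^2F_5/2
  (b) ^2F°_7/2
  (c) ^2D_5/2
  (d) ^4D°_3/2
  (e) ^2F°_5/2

4

(a)–(b): allowed.
(a)–(c): forbidden (parity).
(a)–(d): forbidden (ΔS).
(a)–(e): allowed.
(b)–(c): allowed.
(b)–(d): forbidden (parity, ΔS, ΔJ).
(b)–(e): forbidden (parity).
(c)–(d): forbidden (ΔS).
(c)–(e): allowed.
(d)–(e): forbidden (parity, ΔS).
Allowed pairs: 4 of 10.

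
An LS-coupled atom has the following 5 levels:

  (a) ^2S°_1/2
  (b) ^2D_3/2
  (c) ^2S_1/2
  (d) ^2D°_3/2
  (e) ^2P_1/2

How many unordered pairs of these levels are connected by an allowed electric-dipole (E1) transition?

3

(a)–(b): forbidden (ΔL).
(a)–(c): forbidden (ΔL).
(a)–(d): forbidden (parity, ΔL).
(a)–(e): allowed.
(b)–(c): forbidden (parity, ΔL).
(b)–(d): allowed.
(b)–(e): forbidden (parity).
(c)–(d): forbidden (ΔL).
(c)–(e): forbidden (parity).
(d)–(e): allowed.
Allowed pairs: 3 of 10.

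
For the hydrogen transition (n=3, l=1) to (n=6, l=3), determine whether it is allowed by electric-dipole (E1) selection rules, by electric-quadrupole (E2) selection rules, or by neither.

Δl = 3 − 1 = +2; l_i + l_f = 4.
E1 (Δl = ±1): not satisfied.
E2 (Δl = 0,±2, l_i+l_f ≥ 2): satisfied.

E2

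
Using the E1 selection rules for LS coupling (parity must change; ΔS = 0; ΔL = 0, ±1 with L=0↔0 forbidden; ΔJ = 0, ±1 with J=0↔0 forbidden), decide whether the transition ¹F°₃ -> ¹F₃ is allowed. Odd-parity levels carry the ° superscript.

allowed

Reading off the term symbols: S 0→0, L 3→3, J 3→3, parity odd→even.
Parity must change: odd → even — passes.
ΔS = 0: S: 0 → 0 — passes.
ΔL = 0, ±1 (not L=0↔0): L: 3 → 3, ΔL = +0 — passes.
ΔJ = 0, ±1 (not J=0↔0): J: 3 → 3, ΔJ = +0 — passes.
All four E1 rules are satisfied.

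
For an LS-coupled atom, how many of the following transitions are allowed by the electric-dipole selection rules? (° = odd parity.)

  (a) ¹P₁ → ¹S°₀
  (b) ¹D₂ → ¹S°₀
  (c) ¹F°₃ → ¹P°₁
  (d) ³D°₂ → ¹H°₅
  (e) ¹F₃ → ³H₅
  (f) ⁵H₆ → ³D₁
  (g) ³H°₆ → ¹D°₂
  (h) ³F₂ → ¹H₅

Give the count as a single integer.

(a) allowed
(b) forbidden (ΔL, ΔJ fail)
(c) forbidden (parity, ΔL, ΔJ fail)
(d) forbidden (parity, ΔS, ΔL, ΔJ fail)
(e) forbidden (parity, ΔS, ΔL, ΔJ fail)
(f) forbidden (parity, ΔS, ΔL, ΔJ fail)
(g) forbidden (parity, ΔS, ΔL, ΔJ fail)
(h) forbidden (parity, ΔS, ΔL, ΔJ fail)
Total allowed: 1 of 8.

1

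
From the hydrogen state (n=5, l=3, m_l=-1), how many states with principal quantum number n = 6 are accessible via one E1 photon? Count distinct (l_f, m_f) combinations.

E1 requires Δl = ±1, so l_f ∈ {2, 4}; with 0 ≤ l_f ≤ n_f−1 = 5, the allowed l_f values are {2, 4}.
For l_f = 2: m_f ∈ {m_i−1, m_i, m_i+1} ∩ [−2, 2] = {-2, -1, 0} → 3 states.
For l_f = 4: m_f ∈ {m_i−1, m_i, m_i+1} ∩ [−4, 4] = {-2, -1, 0} → 3 states.
Total: 6.

6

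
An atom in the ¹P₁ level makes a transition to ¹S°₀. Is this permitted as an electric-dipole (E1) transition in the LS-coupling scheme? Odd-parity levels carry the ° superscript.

allowed

Initial level: S=0, L=1, J=1, parity even. Final level: S=0, L=0, J=0, parity odd.
ΔJ = 0, ±1 (not J=0↔0): J: 1 → 0, ΔJ = -1 — ok.
ΔL = 0, ±1 (not L=0↔0): L: 1 → 0, ΔL = -1 — ok.
Parity must change: even → odd — ok.
ΔS = 0: S: 0 → 0 — ok.
All four E1 rules are satisfied.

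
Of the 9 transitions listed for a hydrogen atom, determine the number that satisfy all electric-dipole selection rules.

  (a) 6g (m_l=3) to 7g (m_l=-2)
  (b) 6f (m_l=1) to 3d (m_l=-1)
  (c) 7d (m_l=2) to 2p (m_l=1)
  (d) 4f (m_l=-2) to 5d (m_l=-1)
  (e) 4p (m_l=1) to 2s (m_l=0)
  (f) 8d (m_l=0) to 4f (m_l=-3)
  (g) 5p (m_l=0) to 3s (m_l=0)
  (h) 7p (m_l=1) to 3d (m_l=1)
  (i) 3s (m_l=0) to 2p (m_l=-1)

6

(a) forbidden — Δl = +0 (E1 requires Δl = ±1); Δm_l = -5 (E1 requires Δm_l = 0, ±1)
(b) forbidden — Δm_l = -2 (E1 requires Δm_l = 0, ±1)
(c) allowed
(d) allowed
(e) allowed
(f) forbidden — Δm_l = -3 (E1 requires Δm_l = 0, ±1)
(g) allowed
(h) allowed
(i) allowed
Total allowed: 6 of 9.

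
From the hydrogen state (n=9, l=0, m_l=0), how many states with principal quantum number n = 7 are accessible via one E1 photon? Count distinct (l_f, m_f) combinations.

E1 requires Δl = ±1, so l_f ∈ {-1, 1}; with 0 ≤ l_f ≤ n_f−1 = 6, the allowed l_f values are {1}.
For l_f = 1: m_f ∈ {m_i−1, m_i, m_i+1} ∩ [−1, 1] = {-1, 0, 1} → 3 states.
Total: 3.

3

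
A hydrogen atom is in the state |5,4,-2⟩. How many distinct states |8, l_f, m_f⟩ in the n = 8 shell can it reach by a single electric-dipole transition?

6

E1 requires Δl = ±1, so l_f ∈ {3, 5}; with 0 ≤ l_f ≤ n_f−1 = 7, the allowed l_f values are {3, 5}.
For l_f = 3: m_f ∈ {m_i−1, m_i, m_i+1} ∩ [−3, 3] = {-3, -2, -1} → 3 states.
For l_f = 5: m_f ∈ {m_i−1, m_i, m_i+1} ∩ [−5, 5] = {-3, -2, -1} → 3 states.
Total: 6.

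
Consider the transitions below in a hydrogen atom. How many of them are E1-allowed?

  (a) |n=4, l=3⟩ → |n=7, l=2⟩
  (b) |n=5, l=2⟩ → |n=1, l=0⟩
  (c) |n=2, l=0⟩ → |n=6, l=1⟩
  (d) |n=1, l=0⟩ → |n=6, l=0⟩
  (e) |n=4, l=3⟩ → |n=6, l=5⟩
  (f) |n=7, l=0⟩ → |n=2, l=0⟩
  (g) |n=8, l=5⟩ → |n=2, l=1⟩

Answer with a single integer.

(a) allowed
(b) forbidden — Δl = -2 (E1 requires Δl = ±1)
(c) allowed
(d) forbidden — Δl = +0 (E1 requires Δl = ±1)
(e) forbidden — Δl = +2 (E1 requires Δl = ±1)
(f) forbidden — Δl = +0 (E1 requires Δl = ±1)
(g) forbidden — Δl = -4 (E1 requires Δl = ±1)
Total allowed: 2 of 7.

2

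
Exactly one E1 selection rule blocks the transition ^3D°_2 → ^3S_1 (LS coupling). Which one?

Initial level: S=1, L=2, J=2, parity odd. Final level: S=1, L=0, J=1, parity even.
Parity must change: odd → even — satisfied.
ΔS = 0: S: 1 → 1 — satisfied.
ΔL = 0, ±1 (not L=0↔0): L: 2 → 0, ΔL = -2 — violated.
ΔJ = 0, ±1 (not J=0↔0): J: 2 → 1, ΔJ = -1 — satisfied.

the ΔL = 0, ±1 rule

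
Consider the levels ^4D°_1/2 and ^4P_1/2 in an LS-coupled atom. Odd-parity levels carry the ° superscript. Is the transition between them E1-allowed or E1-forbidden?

allowed

Parity must change: odd → even — ✓.
ΔS = 0: S: 3/2 → 3/2 — ✓.
ΔJ = 0, ±1 (not J=0↔0): J: 1/2 → 1/2, ΔJ = +0 — ✓.
ΔL = 0, ±1 (not L=0↔0): L: 2 → 1, ΔL = -1 — ✓.
All four E1 rules are satisfied.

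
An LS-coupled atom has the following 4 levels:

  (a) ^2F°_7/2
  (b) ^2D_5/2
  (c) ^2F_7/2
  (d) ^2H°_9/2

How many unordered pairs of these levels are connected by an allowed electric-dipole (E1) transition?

2

(a)–(b): allowed.
(a)–(c): allowed.
(a)–(d): forbidden (parity, ΔL).
(b)–(c): forbidden (parity).
(b)–(d): forbidden (ΔL, ΔJ).
(c)–(d): forbidden (ΔL).
Allowed pairs: 2 of 6.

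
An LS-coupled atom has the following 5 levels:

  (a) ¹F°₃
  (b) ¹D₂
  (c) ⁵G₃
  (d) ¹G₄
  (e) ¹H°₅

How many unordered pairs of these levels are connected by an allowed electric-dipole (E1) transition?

3

(a)–(b): allowed.
(a)–(c): forbidden (ΔS).
(a)–(d): allowed.
(a)–(e): forbidden (parity, ΔL, ΔJ).
(b)–(c): forbidden (parity, ΔS, ΔL).
(b)–(d): forbidden (parity, ΔL, ΔJ).
(b)–(e): forbidden (ΔL, ΔJ).
(c)–(d): forbidden (parity, ΔS).
(c)–(e): forbidden (ΔS, ΔJ).
(d)–(e): allowed.
Allowed pairs: 3 of 10.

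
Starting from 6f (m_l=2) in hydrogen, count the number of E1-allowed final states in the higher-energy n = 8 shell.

E1 requires Δl = ±1, so l_f ∈ {2, 4}; with 0 ≤ l_f ≤ n_f−1 = 7, the allowed l_f values are {2, 4}.
For l_f = 2: m_f ∈ {m_i−1, m_i, m_i+1} ∩ [−2, 2] = {1, 2} → 2 states.
For l_f = 4: m_f ∈ {m_i−1, m_i, m_i+1} ∩ [−4, 4] = {1, 2, 3} → 3 states.
Total: 5.

5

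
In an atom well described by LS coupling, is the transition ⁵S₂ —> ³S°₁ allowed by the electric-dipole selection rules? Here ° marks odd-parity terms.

Parity must change: even → odd — satisfied.
ΔS = 0: S: 2 → 1 — violated.
ΔL = 0, ±1 (not L=0↔0): L: 0 → 0, ΔL = +0 — violated.
ΔJ = 0, ±1 (not J=0↔0): J: 2 → 1, ΔJ = -1 — satisfied.
Rule(s) violated: ΔS, ΔL.

forbidden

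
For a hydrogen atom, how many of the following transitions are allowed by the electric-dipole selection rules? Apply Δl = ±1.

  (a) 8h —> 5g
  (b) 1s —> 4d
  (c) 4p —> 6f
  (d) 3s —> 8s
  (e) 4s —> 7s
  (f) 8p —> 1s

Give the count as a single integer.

2

(a) allowed
(b) forbidden — Δl = +2 (E1 requires Δl = ±1)
(c) forbidden — Δl = +2 (E1 requires Δl = ±1)
(d) forbidden — Δl = +0 (E1 requires Δl = ±1)
(e) forbidden — Δl = +0 (E1 requires Δl = ±1)
(f) allowed
Total allowed: 2 of 6.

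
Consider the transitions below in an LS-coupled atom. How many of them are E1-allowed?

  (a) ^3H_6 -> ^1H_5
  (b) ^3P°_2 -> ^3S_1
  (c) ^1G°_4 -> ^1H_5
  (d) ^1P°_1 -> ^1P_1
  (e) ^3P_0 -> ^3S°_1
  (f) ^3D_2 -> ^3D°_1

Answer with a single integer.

(a) forbidden (parity, ΔS fail)
(b) allowed
(c) allowed
(d) allowed
(e) allowed
(f) allowed
Total allowed: 5 of 6.

5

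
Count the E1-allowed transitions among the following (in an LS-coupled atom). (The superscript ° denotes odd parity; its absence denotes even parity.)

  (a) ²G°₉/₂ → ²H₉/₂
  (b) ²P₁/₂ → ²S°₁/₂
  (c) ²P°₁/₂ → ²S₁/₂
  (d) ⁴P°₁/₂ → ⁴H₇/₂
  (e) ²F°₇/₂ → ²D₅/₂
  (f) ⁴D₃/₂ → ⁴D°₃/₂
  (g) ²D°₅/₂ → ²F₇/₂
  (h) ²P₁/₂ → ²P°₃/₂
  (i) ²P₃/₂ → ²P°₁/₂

(a) allowed
(b) allowed
(c) allowed
(d) forbidden (ΔL, ΔJ fail)
(e) allowed
(f) allowed
(g) allowed
(h) allowed
(i) allowed
Total allowed: 8 of 9.

8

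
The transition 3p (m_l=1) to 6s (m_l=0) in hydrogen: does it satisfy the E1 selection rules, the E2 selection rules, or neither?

Δl = 0 − 1 = -1; l_i + l_f = 1.
Δm_l = -1.
E1 (Δl = ±1, |Δm_l| ≤ 1): satisfied.
E2 (Δl = 0,±2, l_i+l_f ≥ 2, |Δm_l| ≤ 2): not satisfied.

E1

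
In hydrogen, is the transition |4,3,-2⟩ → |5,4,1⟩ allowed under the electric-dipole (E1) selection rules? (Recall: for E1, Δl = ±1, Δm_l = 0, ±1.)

Δl = 4 − 3 = +1; the E1 rule Δl = ±1 is passes.
Δm_l = 1 − (-2) = +3. E1 requires Δm_l = 0, ±1: fails.
The transition is electric-dipole forbidden.

forbidden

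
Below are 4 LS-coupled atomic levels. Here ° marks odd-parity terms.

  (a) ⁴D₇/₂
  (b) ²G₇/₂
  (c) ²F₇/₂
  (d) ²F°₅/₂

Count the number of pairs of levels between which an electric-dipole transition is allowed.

2

(a)–(b): forbidden (parity, ΔS, ΔL).
(a)–(c): forbidden (parity, ΔS).
(a)–(d): forbidden (ΔS).
(b)–(c): forbidden (parity).
(b)–(d): allowed.
(c)–(d): allowed.
Allowed pairs: 2 of 6.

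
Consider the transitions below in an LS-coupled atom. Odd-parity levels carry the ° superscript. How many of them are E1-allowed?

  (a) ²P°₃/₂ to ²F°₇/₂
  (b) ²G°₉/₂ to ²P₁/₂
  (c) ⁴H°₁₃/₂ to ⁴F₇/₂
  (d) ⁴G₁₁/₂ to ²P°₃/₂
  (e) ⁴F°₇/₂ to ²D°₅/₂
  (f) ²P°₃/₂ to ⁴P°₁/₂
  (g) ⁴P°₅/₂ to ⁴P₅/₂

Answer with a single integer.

1

(a) forbidden (parity, ΔL, ΔJ fail)
(b) forbidden (ΔL, ΔJ fail)
(c) forbidden (ΔL, ΔJ fail)
(d) forbidden (ΔS, ΔL, ΔJ fail)
(e) forbidden (parity, ΔS fail)
(f) forbidden (parity, ΔS fail)
(g) allowed
Total allowed: 1 of 7.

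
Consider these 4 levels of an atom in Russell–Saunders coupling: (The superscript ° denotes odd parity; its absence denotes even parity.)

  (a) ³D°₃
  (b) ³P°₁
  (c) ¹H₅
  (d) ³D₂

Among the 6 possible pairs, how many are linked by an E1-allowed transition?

(a)–(b): forbidden (parity, ΔJ).
(a)–(c): forbidden (ΔS, ΔL, ΔJ).
(a)–(d): allowed.
(b)–(c): forbidden (ΔS, ΔL, ΔJ).
(b)–(d): allowed.
(c)–(d): forbidden (parity, ΔS, ΔL, ΔJ).
Allowed pairs: 2 of 6.

2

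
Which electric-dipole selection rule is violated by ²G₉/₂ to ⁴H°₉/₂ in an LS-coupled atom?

the ΔS = 0 rule

Initial level: S=1/2, L=4, J=9/2, parity even. Final level: S=3/2, L=5, J=9/2, parity odd.
Parity must change: even → odd — ok.
ΔS = 0: S: 1/2 → 3/2 — fails.
ΔL = 0, ±1 (not L=0↔0): L: 4 → 5, ΔL = +1 — ok.
ΔJ = 0, ±1 (not J=0↔0): J: 9/2 → 9/2, ΔJ = +0 — ok.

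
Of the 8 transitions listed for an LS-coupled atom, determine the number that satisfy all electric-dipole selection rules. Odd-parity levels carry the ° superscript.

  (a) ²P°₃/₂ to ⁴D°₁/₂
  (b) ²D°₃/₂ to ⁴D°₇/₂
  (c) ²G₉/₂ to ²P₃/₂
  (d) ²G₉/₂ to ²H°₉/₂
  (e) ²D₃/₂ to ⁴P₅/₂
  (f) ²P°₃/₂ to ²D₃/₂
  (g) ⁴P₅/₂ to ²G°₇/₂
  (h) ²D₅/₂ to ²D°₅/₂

(a) forbidden (parity, ΔS fail)
(b) forbidden (parity, ΔS, ΔJ fail)
(c) forbidden (parity, ΔL, ΔJ fail)
(d) allowed
(e) forbidden (parity, ΔS fail)
(f) allowed
(g) forbidden (ΔS, ΔL fail)
(h) allowed
Total allowed: 3 of 8.

3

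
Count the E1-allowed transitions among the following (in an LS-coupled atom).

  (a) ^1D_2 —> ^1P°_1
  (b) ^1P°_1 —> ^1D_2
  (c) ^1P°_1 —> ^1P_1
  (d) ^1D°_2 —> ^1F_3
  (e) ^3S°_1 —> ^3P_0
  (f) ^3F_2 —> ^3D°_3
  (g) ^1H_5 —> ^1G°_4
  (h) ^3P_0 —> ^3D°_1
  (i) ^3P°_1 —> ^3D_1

(a) allowed
(b) allowed
(c) allowed
(d) allowed
(e) allowed
(f) allowed
(g) allowed
(h) allowed
(i) allowed
Total allowed: 9 of 9.

9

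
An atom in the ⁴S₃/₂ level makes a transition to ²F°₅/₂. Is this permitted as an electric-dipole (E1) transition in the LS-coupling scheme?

Initial level: S=3/2, L=0, J=3/2, parity even. Final level: S=1/2, L=3, J=5/2, parity odd.
ΔJ = 0, ±1 (not J=0↔0): J: 3/2 → 5/2, ΔJ = +1 — ok.
ΔS = 0: S: 3/2 → 1/2 — fails.
Parity must change: even → odd — ok.
ΔL = 0, ±1 (not L=0↔0): L: 0 → 3, ΔL = +3 — fails.
Rule(s) violated: ΔS, ΔL.

forbidden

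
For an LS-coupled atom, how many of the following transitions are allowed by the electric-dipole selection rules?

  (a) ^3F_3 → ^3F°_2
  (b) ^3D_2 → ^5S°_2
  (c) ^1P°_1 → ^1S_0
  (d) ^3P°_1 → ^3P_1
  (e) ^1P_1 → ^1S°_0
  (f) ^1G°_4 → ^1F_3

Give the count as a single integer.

(a) allowed
(b) forbidden (ΔS, ΔL fail)
(c) allowed
(d) allowed
(e) allowed
(f) allowed
Total allowed: 5 of 6.

5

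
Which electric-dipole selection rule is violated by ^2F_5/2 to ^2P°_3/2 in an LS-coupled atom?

Reading off the term symbols: S 1/2→1/2, L 3→1, J 5/2→3/2, parity even→odd.
ΔS = 0: S: 1/2 → 1/2 — satisfied.
Parity must change: even → odd — satisfied.
ΔL = 0, ±1 (not L=0↔0): L: 3 → 1, ΔL = -2 — violated.
ΔJ = 0, ±1 (not J=0↔0): J: 5/2 → 3/2, ΔJ = -1 — satisfied.

the ΔL = 0, ±1 rule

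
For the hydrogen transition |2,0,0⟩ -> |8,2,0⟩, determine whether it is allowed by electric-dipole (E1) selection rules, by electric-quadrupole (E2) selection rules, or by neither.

E2

Δl = 2 − 0 = +2; l_i + l_f = 2.
Δm_l = +0.
E1 (Δl = ±1, |Δm_l| ≤ 1): not satisfied.
E2 (Δl = 0,±2, l_i+l_f ≥ 2, |Δm_l| ≤ 2): satisfied.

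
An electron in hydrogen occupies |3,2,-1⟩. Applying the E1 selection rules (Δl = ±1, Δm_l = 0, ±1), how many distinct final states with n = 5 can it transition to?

E1 requires Δl = ±1, so l_f ∈ {1, 3}; with 0 ≤ l_f ≤ n_f−1 = 4, the allowed l_f values are {1, 3}.
For l_f = 1: m_f ∈ {m_i−1, m_i, m_i+1} ∩ [−1, 1] = {-1, 0} → 2 states.
For l_f = 3: m_f ∈ {m_i−1, m_i, m_i+1} ∩ [−3, 3] = {-2, -1, 0} → 3 states.
Total: 5.

5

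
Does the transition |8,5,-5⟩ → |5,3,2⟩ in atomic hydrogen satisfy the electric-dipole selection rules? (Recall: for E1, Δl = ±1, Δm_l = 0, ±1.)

forbidden

Initial l = 5, final l = 3, so Δl = -2. E1 requires Δl = ±1: fails.
Δm_l = 2 − (-5) = +7. E1 requires Δm_l = 0, ±1: fails.
The transition is electric-dipole forbidden.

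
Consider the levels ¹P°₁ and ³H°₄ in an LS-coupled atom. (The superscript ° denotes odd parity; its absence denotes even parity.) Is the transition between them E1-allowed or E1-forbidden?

forbidden

Reading off the term symbols: S 0→1, L 1→5, J 1→4, parity odd→odd.
ΔL = 0, ±1 (not L=0↔0): L: 1 → 5, ΔL = +4 — violated.
Parity must change: odd → odd — violated.
ΔJ = 0, ±1 (not J=0↔0): J: 1 → 4, ΔJ = +3 — violated.
ΔS = 0: S: 0 → 1 — violated.
Rule(s) violated: parity, ΔS, ΔL, ΔJ.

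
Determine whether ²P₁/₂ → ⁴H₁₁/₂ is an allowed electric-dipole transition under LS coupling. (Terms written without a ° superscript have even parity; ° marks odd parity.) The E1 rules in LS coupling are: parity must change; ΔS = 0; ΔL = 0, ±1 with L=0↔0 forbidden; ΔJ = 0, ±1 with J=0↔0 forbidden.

Parity must change: even → even — fails.
ΔS = 0: S: 1/2 → 3/2 — fails.
ΔL = 0, ±1 (not L=0↔0): L: 1 → 5, ΔL = +4 — fails.
ΔJ = 0, ±1 (not J=0↔0): J: 1/2 → 11/2, ΔJ = +5 — fails.
Rule(s) violated: parity, ΔS, ΔL, ΔJ.

forbidden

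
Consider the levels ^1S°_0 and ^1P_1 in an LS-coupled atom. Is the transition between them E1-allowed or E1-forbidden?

allowed

Reading off the term symbols: S 0→0, L 0→1, J 0→1, parity odd→even.
ΔS = 0: S: 0 → 0 — ok.
ΔL = 0, ±1 (not L=0↔0): L: 0 → 1, ΔL = +1 — ok.
Parity must change: odd → even — ok.
ΔJ = 0, ±1 (not J=0↔0): J: 0 → 1, ΔJ = +1 — ok.
All four E1 rules are satisfied.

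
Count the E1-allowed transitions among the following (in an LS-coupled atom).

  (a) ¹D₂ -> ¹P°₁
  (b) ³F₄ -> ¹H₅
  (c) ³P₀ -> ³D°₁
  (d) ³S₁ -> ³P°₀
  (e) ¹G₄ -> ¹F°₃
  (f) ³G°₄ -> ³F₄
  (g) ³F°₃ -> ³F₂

6

(a) allowed
(b) forbidden (parity, ΔS, ΔL fail)
(c) allowed
(d) allowed
(e) allowed
(f) allowed
(g) allowed
Total allowed: 6 of 7.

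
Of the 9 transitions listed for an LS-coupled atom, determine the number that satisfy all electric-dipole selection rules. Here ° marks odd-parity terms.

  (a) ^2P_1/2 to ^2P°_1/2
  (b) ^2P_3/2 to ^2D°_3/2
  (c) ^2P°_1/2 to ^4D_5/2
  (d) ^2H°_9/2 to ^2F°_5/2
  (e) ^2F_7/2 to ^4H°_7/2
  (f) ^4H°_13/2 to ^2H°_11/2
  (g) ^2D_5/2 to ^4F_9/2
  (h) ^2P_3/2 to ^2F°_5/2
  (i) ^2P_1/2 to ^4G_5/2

2

(a) allowed
(b) allowed
(c) forbidden (ΔS, ΔJ fail)
(d) forbidden (parity, ΔL, ΔJ fail)
(e) forbidden (ΔS, ΔL fail)
(f) forbidden (parity, ΔS fail)
(g) forbidden (parity, ΔS, ΔJ fail)
(h) forbidden (ΔL fails)
(i) forbidden (parity, ΔS, ΔL, ΔJ fail)
Total allowed: 2 of 9.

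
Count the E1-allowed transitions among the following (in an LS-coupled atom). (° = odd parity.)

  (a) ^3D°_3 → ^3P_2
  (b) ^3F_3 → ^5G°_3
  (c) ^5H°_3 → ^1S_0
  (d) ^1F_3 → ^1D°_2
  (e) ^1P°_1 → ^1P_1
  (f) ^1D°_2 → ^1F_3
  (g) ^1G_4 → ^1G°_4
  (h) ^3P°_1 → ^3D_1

6

(a) allowed
(b) forbidden (ΔS fails)
(c) forbidden (ΔS, ΔL, ΔJ fail)
(d) allowed
(e) allowed
(f) allowed
(g) allowed
(h) allowed
Total allowed: 6 of 8.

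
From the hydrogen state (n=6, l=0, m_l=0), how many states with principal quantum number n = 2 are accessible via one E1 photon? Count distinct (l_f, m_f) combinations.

E1 requires Δl = ±1, so l_f ∈ {-1, 1}; with 0 ≤ l_f ≤ n_f−1 = 1, the allowed l_f values are {1}.
For l_f = 1: m_f ∈ {m_i−1, m_i, m_i+1} ∩ [−1, 1] = {-1, 0, 1} → 3 states.
Total: 3.

3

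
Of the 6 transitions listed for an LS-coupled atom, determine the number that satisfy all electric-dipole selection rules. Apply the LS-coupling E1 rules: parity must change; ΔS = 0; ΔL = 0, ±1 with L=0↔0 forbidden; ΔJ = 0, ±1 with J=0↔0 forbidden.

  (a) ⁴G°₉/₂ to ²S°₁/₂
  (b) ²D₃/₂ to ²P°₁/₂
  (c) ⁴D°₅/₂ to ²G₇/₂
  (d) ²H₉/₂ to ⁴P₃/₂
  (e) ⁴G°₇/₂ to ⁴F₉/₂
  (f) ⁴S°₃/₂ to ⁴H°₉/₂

(a) forbidden (parity, ΔS, ΔL, ΔJ fail)
(b) allowed
(c) forbidden (ΔS, ΔL fail)
(d) forbidden (parity, ΔS, ΔL, ΔJ fail)
(e) allowed
(f) forbidden (parity, ΔL, ΔJ fail)
Total allowed: 2 of 6.

2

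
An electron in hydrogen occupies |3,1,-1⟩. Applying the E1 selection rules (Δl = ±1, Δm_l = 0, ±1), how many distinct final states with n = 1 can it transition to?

E1 requires Δl = ±1, so l_f ∈ {0, 2}; with 0 ≤ l_f ≤ n_f−1 = 0, the allowed l_f values are {0}.
For l_f = 0: m_f ∈ {m_i−1, m_i, m_i+1} ∩ [−0, 0] = {0} → 1 state.
Total: 1.

1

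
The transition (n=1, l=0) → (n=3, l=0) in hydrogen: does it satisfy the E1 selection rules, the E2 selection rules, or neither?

neither

Δl = 0 − 0 = +0; l_i + l_f = 0.
E1 (Δl = ±1): not satisfied.
E2 (Δl = 0,±2, l_i+l_f ≥ 2): not satisfied.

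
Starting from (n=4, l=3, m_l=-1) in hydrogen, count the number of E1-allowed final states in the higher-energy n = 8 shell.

6

E1 requires Δl = ±1, so l_f ∈ {2, 4}; with 0 ≤ l_f ≤ n_f−1 = 7, the allowed l_f values are {2, 4}.
For l_f = 2: m_f ∈ {m_i−1, m_i, m_i+1} ∩ [−2, 2] = {-2, -1, 0} → 3 states.
For l_f = 4: m_f ∈ {m_i−1, m_i, m_i+1} ∩ [−4, 4] = {-2, -1, 0} → 3 states.
Total: 6.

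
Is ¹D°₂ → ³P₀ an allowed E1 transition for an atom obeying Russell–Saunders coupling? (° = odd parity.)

Reading off the term symbols: S 0→1, L 2→1, J 2→0, parity odd→even.
ΔS = 0: S: 0 → 1 — fails.
ΔL = 0, ±1 (not L=0↔0): L: 2 → 1, ΔL = -1 — ok.
ΔJ = 0, ±1 (not J=0↔0): J: 2 → 0, ΔJ = -2 — fails.
Parity must change: odd → even — ok.
Rule(s) violated: ΔS, ΔJ.

forbidden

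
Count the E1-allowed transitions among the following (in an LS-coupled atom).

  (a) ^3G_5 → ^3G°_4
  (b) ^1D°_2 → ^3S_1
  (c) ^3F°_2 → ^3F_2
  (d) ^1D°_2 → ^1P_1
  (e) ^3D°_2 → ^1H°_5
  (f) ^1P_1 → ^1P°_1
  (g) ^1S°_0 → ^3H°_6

4

(a) allowed
(b) forbidden (ΔS, ΔL fail)
(c) allowed
(d) allowed
(e) forbidden (parity, ΔS, ΔL, ΔJ fail)
(f) allowed
(g) forbidden (parity, ΔS, ΔL, ΔJ fail)
Total allowed: 4 of 7.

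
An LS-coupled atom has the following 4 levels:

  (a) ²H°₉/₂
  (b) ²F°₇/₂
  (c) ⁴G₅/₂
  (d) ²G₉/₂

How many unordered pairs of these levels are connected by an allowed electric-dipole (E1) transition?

(a)–(b): forbidden (parity, ΔL).
(a)–(c): forbidden (ΔS, ΔJ).
(a)–(d): allowed.
(b)–(c): forbidden (ΔS).
(b)–(d): allowed.
(c)–(d): forbidden (parity, ΔS, ΔJ).
Allowed pairs: 2 of 6.

2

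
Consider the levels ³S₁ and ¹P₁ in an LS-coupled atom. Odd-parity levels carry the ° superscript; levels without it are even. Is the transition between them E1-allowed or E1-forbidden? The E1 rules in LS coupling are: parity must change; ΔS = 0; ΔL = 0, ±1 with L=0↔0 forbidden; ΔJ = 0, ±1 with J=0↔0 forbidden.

Parity must change: even → even — ✗.
ΔS = 0: S: 1 → 0 — ✗.
ΔL = 0, ±1 (not L=0↔0): L: 0 → 1, ΔL = +1 — ✓.
ΔJ = 0, ±1 (not J=0↔0): J: 1 → 1, ΔJ = +0 — ✓.
Rule(s) violated: parity, ΔS.

forbidden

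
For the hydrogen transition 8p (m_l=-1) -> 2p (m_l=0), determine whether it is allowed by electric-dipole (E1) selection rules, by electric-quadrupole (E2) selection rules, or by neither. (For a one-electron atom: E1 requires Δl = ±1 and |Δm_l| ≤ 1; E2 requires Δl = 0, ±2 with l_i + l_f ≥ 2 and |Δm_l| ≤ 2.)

Δl = 1 − 1 = +0; l_i + l_f = 2.
Δm_l = +1.
E1 (Δl = ±1, |Δm_l| ≤ 1): not satisfied.
E2 (Δl = 0,±2, l_i+l_f ≥ 2, |Δm_l| ≤ 2): satisfied.

E2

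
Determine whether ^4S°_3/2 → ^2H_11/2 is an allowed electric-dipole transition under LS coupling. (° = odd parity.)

forbidden

Reading off the term symbols: S 3/2→1/2, L 0→5, J 3/2→11/2, parity odd→even.
Parity must change: odd → even — satisfied.
ΔS = 0: S: 3/2 → 1/2 — violated.
ΔL = 0, ±1 (not L=0↔0): L: 0 → 5, ΔL = +5 — violated.
ΔJ = 0, ±1 (not J=0↔0): J: 3/2 → 11/2, ΔJ = +4 — violated.
Rule(s) violated: ΔS, ΔL, ΔJ.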